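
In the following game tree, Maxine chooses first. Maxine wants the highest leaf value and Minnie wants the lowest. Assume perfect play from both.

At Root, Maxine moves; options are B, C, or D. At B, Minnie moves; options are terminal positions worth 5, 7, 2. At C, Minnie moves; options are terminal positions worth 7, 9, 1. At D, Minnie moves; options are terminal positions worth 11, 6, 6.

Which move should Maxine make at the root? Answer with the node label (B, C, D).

D

B (Minnie): min(5, 7, 2) = 2
C (Minnie): min(7, 9, 1) = 1
D (Minnie): min(11, 6, 6) = 6
Root (Maxine): max(2, 1, 6) = 6
Maxine picks the child with the highest value: D (value 6).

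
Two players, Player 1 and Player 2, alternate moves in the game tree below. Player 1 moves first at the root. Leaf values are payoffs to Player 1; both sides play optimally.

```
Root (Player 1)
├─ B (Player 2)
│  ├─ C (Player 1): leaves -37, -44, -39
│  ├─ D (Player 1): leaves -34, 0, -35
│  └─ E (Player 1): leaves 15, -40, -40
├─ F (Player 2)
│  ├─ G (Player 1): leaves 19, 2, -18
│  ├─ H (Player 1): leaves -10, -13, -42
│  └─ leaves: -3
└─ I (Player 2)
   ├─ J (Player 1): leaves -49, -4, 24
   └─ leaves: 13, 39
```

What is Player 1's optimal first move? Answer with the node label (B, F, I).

I

C (Player 1): max(-37, -44, -39) = -37
D (Player 1): max(-34, 0, -35) = 0
E (Player 1): max(15, -40, -40) = 15
B (Player 2): min(-37, 0, 15) = -37
G (Player 1): max(19, 2, -18) = 19
H (Player 1): max(-10, -13, -42) = -10
F (Player 2): min(19, -10, -3) = -10
J (Player 1): max(-49, -4, 24) = 24
I (Player 2): min(24, 13, 39) = 13
Root (Player 1): max(-37, -10, 13) = 13
Player 1 picks the child with the highest value: I (value 13).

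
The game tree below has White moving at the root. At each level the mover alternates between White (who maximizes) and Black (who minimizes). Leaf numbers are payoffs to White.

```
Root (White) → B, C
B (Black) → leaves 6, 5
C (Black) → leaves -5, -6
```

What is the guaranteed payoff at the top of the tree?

5

B (Black): min(6, 5) = 5
C (Black): min(-5, -6) = -6
Root (White): max(5, -6) = 5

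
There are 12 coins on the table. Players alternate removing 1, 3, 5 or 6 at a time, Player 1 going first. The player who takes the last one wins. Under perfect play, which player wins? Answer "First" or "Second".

Mark each pile size as W (mover wins) or L (mover loses):
i:   0  1  2  3  4  5  6  7  8  9 10 11 12
     L  W  L  W  L  W  W  W  W  W  W  L  W
Position 12 is W, so the first player wins.

First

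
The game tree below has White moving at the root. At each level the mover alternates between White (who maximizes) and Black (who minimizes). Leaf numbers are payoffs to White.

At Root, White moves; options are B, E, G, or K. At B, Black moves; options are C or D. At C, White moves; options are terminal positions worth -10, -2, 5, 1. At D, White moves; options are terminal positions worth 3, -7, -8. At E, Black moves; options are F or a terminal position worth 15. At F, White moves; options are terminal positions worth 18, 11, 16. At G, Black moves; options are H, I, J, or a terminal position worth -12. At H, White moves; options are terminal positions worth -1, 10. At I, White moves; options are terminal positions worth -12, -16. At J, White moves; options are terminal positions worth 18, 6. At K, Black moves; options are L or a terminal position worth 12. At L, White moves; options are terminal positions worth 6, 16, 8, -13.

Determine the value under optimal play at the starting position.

C (White): max(-10, -2, 5, 1) = 5
D (White): max(3, -7, -8) = 3
B (Black): min(5, 3) = 3
F (White): max(18, 11, 16) = 18
E (Black): min(18, 15) = 15
H (White): max(-1, 10) = 10
I (White): max(-12, -16) = -12
J (White): max(18, 6) = 18
G (Black): min(10, -12, 18, -12) = -12
L (White): max(6, 16, 8, -13) = 16
K (Black): min(16, 12) = 12
Root (White): max(3, 15, -12, 12) = 15

15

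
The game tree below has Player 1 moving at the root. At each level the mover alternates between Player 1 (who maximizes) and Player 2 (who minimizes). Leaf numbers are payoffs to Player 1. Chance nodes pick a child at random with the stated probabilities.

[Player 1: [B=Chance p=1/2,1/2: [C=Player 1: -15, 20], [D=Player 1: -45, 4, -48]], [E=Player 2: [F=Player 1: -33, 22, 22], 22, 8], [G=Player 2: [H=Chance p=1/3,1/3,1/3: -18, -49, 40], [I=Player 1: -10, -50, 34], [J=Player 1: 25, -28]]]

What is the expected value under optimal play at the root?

C (Player 1): max(-15, 20) = 20
D (Player 1): max(-45, 4, -48) = 4
B (Chance): 1/2·20 + 1/2·4 = 12
F (Player 1): max(-33, 22, 22) = 22
E (Player 2): min(22, 22, 8) = 8
H (Chance): 1/3·-18 + 1/3·-49 + 1/3·40 = -9
I (Player 1): max(-10, -50, 34) = 34
J (Player 1): max(25, -28) = 25
G (Player 2): min(-9, 34, 25) = -9
Root (Player 1): max(12, 8, -9) = 12

12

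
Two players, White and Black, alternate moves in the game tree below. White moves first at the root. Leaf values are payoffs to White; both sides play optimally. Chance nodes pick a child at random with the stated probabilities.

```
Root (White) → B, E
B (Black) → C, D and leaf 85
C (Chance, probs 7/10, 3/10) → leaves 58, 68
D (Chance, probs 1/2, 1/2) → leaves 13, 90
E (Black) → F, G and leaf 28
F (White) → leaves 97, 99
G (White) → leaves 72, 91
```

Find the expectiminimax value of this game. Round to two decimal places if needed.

51.5

C (Chance): 7/10·58 + 3/10·68 = 61
D (Chance): 1/2·13 + 1/2·90 = 51.5
B (Black): min(61, 51.5, 85) = 51.5
F (White): max(97, 99) = 99
G (White): max(72, 91) = 91
E (Black): min(99, 91, 28) = 28
Root (White): max(51.5, 28) = 51.5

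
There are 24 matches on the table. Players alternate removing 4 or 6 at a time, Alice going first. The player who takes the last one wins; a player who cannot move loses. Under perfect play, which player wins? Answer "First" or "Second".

Compute winning (W) and losing (L) positions by backward induction:
i:   0  1  2  3  4  5  6  7  8  9 10 11 12 13 14 15 16 17 18 19 20 21 22 23 24
     L  L  L  L  W  W  W  W  W  W  L  L  L  L  W  W  W  W  W  W  L  L  L  L  W
Position 24 is W, so the first player wins.

First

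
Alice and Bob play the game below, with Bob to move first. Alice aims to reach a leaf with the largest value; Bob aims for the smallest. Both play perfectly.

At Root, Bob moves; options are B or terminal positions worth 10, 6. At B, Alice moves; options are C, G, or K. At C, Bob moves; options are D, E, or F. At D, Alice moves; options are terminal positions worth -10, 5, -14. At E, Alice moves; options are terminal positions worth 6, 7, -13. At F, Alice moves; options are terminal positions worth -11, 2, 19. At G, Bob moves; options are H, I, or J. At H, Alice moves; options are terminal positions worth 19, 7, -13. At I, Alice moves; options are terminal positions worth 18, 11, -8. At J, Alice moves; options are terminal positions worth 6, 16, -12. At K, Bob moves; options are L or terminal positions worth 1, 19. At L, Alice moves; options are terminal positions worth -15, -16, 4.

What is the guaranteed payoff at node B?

16

D: max(-10, 5, -14) = 5
E: max(6, 7, -13) = 7
F: max(-11, 2, 19) = 19
C: min(5, 7, 19) = 5
H: max(19, 7, -13) = 19
I: max(18, 11, -8) = 18
J: max(6, 16, -12) = 16
G: min(19, 18, 16) = 16
L: max(-15, -16, 4) = 4
K: min(4, 1, 19) = 1
B: max(5, 16, 1) = 16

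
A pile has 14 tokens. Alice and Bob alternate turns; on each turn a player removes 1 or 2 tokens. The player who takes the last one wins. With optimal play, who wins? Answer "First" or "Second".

Positions where the player to move wins (W) vs loses (L):
i:   0  1  2  3  4  5  6  7  8  9 10 11 12 13 14
     L  W  W  L  W  W  L  W  W  L  W  W  L  W  W
Position 14 is W, so the first player wins.

First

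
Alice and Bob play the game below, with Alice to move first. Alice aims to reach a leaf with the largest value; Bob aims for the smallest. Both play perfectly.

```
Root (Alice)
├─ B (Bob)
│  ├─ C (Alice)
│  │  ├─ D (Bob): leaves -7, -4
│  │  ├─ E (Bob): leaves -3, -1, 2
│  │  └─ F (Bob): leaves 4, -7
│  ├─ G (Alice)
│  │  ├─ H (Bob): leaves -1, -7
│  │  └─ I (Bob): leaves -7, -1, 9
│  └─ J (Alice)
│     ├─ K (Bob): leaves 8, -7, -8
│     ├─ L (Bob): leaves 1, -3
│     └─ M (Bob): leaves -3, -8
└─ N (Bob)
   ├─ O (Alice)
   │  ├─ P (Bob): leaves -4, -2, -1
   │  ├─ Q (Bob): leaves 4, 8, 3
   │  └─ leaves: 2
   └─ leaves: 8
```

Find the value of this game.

3

D (Bob): min(-7, -4) = -7
E (Bob): min(-3, -1, 2) = -3
F (Bob): min(4, -7) = -7
C (Alice): max(-7, -3, -7) = -3
H (Bob): min(-1, -7) = -7
I (Bob): min(-7, -1, 9) = -7
G (Alice): max(-7, -7) = -7
K (Bob): min(8, -7, -8) = -8
L (Bob): min(1, -3) = -3
M (Bob): min(-3, -8) = -8
J (Alice): max(-8, -3, -8) = -3
B (Bob): min(-3, -7, -3) = -7
P (Bob): min(-4, -2, -1) = -4
Q (Bob): min(4, 8, 3) = 3
O (Alice): max(-4, 3, 2) = 3
N (Bob): min(3, 8) = 3
Root (Alice): max(-7, 3) = 3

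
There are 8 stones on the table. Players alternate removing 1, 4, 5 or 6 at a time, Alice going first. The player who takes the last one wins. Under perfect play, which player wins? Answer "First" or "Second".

Mark each pile size as W (mover wins) or L (mover loses):
i:   0  1  2  3  4  5  6  7  8
     L  W  L  W  W  W  W  W  W
Position 8 is W, so the first player wins.

First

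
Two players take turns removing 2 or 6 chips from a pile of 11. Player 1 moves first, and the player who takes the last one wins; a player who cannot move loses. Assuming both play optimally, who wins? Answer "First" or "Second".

First

Mark each pile size as W (mover wins) or L (mover loses):
i:   0  1  2  3  4  5  6  7  8  9 10 11
     L  L  W  W  L  L  W  W  L  L  W  W
Position 11 is W, so the first player wins.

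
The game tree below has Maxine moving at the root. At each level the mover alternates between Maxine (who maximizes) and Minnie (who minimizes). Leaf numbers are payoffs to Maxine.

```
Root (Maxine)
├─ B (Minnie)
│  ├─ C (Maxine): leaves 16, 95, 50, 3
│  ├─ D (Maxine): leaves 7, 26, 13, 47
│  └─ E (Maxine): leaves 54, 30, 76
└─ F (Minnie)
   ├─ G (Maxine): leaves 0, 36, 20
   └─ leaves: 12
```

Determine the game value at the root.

C (Maxine): max(16, 95, 50, 3) = 95
D (Maxine): max(7, 26, 13, 47) = 47
E (Maxine): max(54, 30, 76) = 76
B (Minnie): min(95, 47, 76) = 47
G (Maxine): max(0, 36, 20) = 36
F (Minnie): min(36, 12) = 12
Root (Maxine): max(47, 12) = 47

47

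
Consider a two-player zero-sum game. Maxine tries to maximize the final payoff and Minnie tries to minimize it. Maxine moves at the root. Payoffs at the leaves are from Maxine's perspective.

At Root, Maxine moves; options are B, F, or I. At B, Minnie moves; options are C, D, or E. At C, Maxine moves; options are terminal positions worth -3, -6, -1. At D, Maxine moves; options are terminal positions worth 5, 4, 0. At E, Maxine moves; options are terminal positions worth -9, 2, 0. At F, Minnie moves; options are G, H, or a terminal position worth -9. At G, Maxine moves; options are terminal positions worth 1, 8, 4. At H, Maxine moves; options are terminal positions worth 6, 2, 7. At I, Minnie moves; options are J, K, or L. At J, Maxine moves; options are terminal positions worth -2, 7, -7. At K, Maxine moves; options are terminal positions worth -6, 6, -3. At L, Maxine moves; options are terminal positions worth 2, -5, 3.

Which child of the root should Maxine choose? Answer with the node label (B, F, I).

C (Maxine): max(-3, -6, -1) = -1
D (Maxine): max(5, 4, 0) = 5
E (Maxine): max(-9, 2, 0) = 2
B (Minnie): min(-1, 5, 2) = -1
G (Maxine): max(1, 8, 4) = 8
H (Maxine): max(6, 2, 7) = 7
F (Minnie): min(8, 7, -9) = -9
J (Maxine): max(-2, 7, -7) = 7
K (Maxine): max(-6, 6, -3) = 6
L (Maxine): max(2, -5, 3) = 3
I (Minnie): min(7, 6, 3) = 3
Root (Maxine): max(-1, -9, 3) = 3
Maxine picks the child with the highest value: I (value 3).

I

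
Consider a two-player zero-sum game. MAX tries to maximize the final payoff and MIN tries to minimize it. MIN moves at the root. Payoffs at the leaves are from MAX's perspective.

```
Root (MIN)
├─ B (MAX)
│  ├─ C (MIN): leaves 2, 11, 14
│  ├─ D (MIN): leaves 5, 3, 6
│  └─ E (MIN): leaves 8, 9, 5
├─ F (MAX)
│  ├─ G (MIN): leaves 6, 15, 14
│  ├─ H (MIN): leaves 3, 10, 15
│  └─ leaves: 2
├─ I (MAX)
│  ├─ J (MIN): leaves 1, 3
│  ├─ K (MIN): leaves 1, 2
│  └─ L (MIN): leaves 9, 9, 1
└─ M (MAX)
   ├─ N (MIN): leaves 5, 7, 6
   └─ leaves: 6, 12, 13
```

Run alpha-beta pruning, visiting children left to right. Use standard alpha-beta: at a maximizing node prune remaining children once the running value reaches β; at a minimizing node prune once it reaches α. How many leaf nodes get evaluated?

21

C [α=-∞,β=+∞]: v=2
D [α=2,β=+∞]: v=3
E [α=3,β=+∞]: v=5
B [α=-∞,β=+∞]: v=5
G [α=-∞,β=5]: v=6
F [α=-∞,β=5]: v=6 after child 1 ≥ β → β-cutoff, skip 2
J [α=-∞,β=5]: v=1
K [α=1,β=5]: v=1 after child 1 ≤ α → α-cutoff, skip 1
L [α=1,β=5]: v=1
I [α=-∞,β=5]: v=1
N [α=-∞,β=1]: v=5
M [α=-∞,β=1]: v=5 after child 1 ≥ β → β-cutoff, skip 3
Root [α=-∞,β=+∞]: v=1
Leaves evaluated: 21 of 29.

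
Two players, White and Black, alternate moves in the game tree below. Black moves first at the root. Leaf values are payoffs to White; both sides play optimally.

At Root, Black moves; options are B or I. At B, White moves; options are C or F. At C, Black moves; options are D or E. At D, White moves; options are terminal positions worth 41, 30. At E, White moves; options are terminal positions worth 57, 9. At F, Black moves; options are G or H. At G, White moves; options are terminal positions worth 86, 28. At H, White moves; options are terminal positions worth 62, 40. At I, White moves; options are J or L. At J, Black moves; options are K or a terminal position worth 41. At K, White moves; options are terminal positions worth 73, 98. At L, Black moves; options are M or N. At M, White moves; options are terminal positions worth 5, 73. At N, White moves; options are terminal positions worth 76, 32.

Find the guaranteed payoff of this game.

D (White): max(41, 30) = 41
E (White): max(57, 9) = 57
C (Black): min(41, 57) = 41
G (White): max(86, 28) = 86
H (White): max(62, 40) = 62
F (Black): min(86, 62) = 62
B (White): max(41, 62) = 62
K (White): max(73, 98) = 98
J (Black): min(98, 41) = 41
M (White): max(5, 73) = 73
N (White): max(76, 32) = 76
L (Black): min(73, 76) = 73
I (White): max(41, 73) = 73
Root (Black): min(62, 73) = 62

62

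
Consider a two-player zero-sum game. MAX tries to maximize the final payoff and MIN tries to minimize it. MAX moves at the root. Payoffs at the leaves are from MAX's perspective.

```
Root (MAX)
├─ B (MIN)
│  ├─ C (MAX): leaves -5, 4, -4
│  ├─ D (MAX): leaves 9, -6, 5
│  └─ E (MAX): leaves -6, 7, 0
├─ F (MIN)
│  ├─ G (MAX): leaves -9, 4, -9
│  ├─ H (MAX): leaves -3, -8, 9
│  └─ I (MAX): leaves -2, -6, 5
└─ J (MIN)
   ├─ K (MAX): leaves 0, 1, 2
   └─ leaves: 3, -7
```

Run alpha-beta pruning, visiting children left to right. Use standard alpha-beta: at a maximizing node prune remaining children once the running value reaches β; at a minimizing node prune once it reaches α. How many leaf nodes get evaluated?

C [α=-∞,β=+∞]: v=4
D [α=-∞,β=4]: v=9 after child 1 ≥ β → β-cutoff, skip 2
E [α=-∞,β=4]: v=7 after child 2 ≥ β → β-cutoff, skip 1
B [α=-∞,β=+∞]: v=4
G [α=4,β=+∞]: v=4
F [α=4,β=+∞]: v=4 after child 1 ≤ α → α-cutoff, skip 2
K [α=4,β=+∞]: v=2
J [α=4,β=+∞]: v=2 after child 1 ≤ α → α-cutoff, skip 2
Root [α=-∞,β=+∞]: v=4
Leaves evaluated: 12 of 23.

12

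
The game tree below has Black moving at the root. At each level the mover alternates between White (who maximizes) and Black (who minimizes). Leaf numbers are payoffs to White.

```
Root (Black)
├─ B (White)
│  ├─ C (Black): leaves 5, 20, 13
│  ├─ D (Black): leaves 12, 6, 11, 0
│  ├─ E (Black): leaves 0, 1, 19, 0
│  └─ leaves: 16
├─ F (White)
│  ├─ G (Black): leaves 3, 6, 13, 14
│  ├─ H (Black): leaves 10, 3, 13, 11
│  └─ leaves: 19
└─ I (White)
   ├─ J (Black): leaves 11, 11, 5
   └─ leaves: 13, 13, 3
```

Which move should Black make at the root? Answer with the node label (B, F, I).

C (Black): min(5, 20, 13) = 5
D (Black): min(12, 6, 11, 0) = 0
E (Black): min(0, 1, 19, 0) = 0
B (White): max(5, 0, 0, 16) = 16
G (Black): min(3, 6, 13, 14) = 3
H (Black): min(10, 3, 13, 11) = 3
F (White): max(3, 3, 19) = 19
J (Black): min(11, 11, 5) = 5
I (White): max(5, 13, 13, 3) = 13
Root (Black): min(16, 19, 13) = 13
Black picks the child with the lowest value: I (value 13).

I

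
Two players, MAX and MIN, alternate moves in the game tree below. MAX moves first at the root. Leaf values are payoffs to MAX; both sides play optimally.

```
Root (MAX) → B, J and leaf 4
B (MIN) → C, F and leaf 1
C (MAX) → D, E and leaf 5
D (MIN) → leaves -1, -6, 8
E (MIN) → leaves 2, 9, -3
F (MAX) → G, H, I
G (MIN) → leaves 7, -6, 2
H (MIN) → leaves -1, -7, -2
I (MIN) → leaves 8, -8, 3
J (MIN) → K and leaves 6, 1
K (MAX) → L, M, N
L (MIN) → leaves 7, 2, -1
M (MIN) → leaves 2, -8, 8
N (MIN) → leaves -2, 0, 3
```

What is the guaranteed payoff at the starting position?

4

D (MIN): min(-1, -6, 8) = -6
E (MIN): min(2, 9, -3) = -3
C (MAX): max(-6, -3, 5) = 5
G (MIN): min(7, -6, 2) = -6
H (MIN): min(-1, -7, -2) = -7
I (MIN): min(8, -8, 3) = -8
F (MAX): max(-6, -7, -8) = -6
B (MIN): min(5, -6, 1) = -6
L (MIN): min(7, 2, -1) = -1
M (MIN): min(2, -8, 8) = -8
N (MIN): min(-2, 0, 3) = -2
K (MAX): max(-1, -8, -2) = -1
J (MIN): min(-1, 6, 1) = -1
Root (MAX): max(-6, -1, 4) = 4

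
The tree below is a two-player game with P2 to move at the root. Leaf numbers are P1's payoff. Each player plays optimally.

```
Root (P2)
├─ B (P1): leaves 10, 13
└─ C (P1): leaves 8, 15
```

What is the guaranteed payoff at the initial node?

13

B (P1): max(10, 13) = 13
C (P1): max(8, 15) = 15
Root (P2): min(13, 15) = 13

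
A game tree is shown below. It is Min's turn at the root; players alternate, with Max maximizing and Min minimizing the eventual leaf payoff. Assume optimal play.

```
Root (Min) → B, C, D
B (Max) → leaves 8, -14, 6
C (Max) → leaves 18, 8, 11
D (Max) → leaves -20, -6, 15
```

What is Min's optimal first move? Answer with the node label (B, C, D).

B

B (Max): max(8, -14, 6) = 8
C (Max): max(18, 8, 11) = 18
D (Max): max(-20, -6, 15) = 15
Root (Min): min(8, 18, 15) = 8
Min picks the child with the lowest value: B (value 8).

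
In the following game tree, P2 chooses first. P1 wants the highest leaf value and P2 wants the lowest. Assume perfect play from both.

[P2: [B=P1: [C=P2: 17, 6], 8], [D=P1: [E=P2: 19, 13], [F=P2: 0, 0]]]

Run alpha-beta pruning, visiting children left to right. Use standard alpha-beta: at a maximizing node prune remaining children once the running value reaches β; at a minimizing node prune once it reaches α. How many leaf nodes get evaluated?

C [α=-∞,β=+∞]: v=6
B [α=-∞,β=+∞]: v=8
E [α=-∞,β=8]: v=13
D [α=-∞,β=8]: v=13 after child 1 ≥ β → β-cutoff, skip 1
Root [α=-∞,β=+∞]: v=8
Leaves evaluated: 5 of 7.

5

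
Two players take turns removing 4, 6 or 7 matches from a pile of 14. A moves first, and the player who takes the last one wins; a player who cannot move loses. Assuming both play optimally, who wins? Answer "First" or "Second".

Second

Compute winning (W) and losing (L) positions by backward induction:
i:   0  1  2  3  4  5  6  7  8  9 10 11 12 13 14
     L  L  L  L  W  W  W  W  W  W  W  L  L  L  L
Position 14 is L, so the second player wins.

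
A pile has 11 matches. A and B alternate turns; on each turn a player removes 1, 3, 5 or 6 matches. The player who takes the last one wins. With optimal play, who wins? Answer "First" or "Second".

Mark each pile size as W (mover wins) or L (mover loses):
i:   0  1  2  3  4  5  6  7  8  9 10 11
     L  W  L  W  L  W  W  W  W  W  W  L
Position 11 is L, so the second player wins.

Second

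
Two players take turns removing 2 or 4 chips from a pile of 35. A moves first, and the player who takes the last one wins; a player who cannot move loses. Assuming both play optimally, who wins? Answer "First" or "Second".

First

Positions where the player to move wins (W) vs loses (L):
i:   0  1  2  3  4  5  6  7  8  9 10 11 12 13 14 15 16 17 18 19 20 21 22 23 24 25 26 27 28 29 30 31 32 33 34 35
     L  L  W  W  W  W  L  L  W  W  W  W  L  L  W  W  W  W  L  L  W  W  W  W  L  L  W  W  W  W  L  L  W  W  W  W
Position 35 is W, so the first player wins.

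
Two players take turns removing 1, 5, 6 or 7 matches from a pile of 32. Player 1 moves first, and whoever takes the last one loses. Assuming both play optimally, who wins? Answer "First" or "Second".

i:   0  1  2  3  4  5  6  7  8  9 10 11 12 13 14 15 16 17 18 19 20 21 22 23 24 25 26 27 28 29 30 31 32
     W  L  W  L  W  L  W  W  W  W  W  W  W  L  W  L  W  L  W  W  W  W  W  W  W  L  W  L  W  L  W  W  W
Position 32 is W, so the first player wins.

First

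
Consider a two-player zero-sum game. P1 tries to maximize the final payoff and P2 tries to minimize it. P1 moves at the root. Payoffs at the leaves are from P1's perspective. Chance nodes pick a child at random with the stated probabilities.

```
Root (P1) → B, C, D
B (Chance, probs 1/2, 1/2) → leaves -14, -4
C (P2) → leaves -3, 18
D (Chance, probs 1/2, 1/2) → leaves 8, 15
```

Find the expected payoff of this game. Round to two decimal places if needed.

B (Chance): 1/2·-14 + 1/2·-4 = -9
C (P2): min(-3, 18) = -3
D (Chance): 1/2·8 + 1/2·15 = 11.5
Root (P1): max(-9, -3, 11.5) = 11.5

11.5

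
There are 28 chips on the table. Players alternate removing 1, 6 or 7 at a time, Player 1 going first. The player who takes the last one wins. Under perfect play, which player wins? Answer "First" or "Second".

Mark each pile size as W (mover wins) or L (mover loses):
i:   0  1  2  3  4  5  6  7  8  9 10 11 12 13 14 15 16 17 18 19 20 21 22 23 24 25 26 27 28
     L  W  L  W  L  W  W  W  W  W  W  W  L  W  L  W  L  W  W  W  W  W  W  W  L  W  L  W  L
Position 28 is L, so the second player wins.

Second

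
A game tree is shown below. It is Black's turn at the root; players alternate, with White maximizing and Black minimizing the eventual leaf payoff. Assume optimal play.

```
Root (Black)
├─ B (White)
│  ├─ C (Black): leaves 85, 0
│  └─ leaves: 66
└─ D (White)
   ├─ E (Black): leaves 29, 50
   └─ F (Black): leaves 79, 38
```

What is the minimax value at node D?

E: min(29, 50) = 29
F: min(79, 38) = 38
D: max(29, 38) = 38

38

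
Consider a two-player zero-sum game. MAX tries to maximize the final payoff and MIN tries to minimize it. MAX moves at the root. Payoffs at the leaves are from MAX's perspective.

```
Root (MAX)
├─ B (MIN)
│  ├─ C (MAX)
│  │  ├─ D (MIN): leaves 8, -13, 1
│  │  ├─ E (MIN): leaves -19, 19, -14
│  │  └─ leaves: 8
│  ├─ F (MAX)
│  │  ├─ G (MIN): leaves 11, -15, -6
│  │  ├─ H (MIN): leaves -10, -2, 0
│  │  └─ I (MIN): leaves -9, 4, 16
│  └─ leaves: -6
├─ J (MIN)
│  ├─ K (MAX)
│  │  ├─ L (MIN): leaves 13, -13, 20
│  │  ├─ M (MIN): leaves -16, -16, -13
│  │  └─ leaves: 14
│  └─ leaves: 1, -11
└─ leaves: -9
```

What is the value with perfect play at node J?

L: min(13, -13, 20) = -13
M: min(-16, -16, -13) = -16
K: max(-13, -16, 14) = 14
J: min(14, 1, -11) = -11

-11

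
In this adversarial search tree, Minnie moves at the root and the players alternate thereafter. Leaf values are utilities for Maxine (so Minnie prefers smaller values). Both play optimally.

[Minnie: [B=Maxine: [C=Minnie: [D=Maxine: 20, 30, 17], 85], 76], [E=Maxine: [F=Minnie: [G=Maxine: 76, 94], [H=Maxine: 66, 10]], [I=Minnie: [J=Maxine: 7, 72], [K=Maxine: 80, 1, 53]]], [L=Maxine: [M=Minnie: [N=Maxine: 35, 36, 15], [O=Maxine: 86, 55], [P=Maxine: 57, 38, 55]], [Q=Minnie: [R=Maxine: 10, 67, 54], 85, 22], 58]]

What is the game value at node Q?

22

R: max(10, 67, 54) = 67
Q: min(67, 85, 22) = 22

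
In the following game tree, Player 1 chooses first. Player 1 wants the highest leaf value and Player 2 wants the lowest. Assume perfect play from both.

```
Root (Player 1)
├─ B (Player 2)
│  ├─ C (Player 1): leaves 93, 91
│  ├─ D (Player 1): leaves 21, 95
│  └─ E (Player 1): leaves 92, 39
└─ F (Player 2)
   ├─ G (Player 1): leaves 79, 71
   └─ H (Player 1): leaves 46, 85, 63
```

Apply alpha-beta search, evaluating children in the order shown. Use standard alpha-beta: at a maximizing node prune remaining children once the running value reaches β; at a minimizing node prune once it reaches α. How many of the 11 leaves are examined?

8

C [α=-∞,β=+∞]: v=93
D [α=-∞,β=93]: v=95
E [α=-∞,β=93]: v=92
B [α=-∞,β=+∞]: v=92
G [α=92,β=+∞]: v=79
F [α=92,β=+∞]: v=79 after child 1 ≤ α → α-cutoff, skip 1
Root [α=-∞,β=+∞]: v=92
Leaves evaluated: 8 of 11.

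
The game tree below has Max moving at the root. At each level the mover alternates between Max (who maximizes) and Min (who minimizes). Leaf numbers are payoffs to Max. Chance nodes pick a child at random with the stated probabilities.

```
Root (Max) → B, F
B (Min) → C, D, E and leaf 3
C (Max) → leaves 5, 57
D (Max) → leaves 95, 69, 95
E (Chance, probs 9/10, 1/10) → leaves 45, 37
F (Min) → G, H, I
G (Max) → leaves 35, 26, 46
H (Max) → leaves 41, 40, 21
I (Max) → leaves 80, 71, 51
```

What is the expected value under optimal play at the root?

C (Max): max(5, 57) = 57
D (Max): max(95, 69, 95) = 95
E (Chance): 9/10·45 + 1/10·37 = 44.2
B (Min): min(57, 95, 44.2, 3) = 3
G (Max): max(35, 26, 46) = 46
H (Max): max(41, 40, 21) = 41
I (Max): max(80, 71, 51) = 80
F (Min): min(46, 41, 80) = 41
Root (Max): max(3, 41) = 41

41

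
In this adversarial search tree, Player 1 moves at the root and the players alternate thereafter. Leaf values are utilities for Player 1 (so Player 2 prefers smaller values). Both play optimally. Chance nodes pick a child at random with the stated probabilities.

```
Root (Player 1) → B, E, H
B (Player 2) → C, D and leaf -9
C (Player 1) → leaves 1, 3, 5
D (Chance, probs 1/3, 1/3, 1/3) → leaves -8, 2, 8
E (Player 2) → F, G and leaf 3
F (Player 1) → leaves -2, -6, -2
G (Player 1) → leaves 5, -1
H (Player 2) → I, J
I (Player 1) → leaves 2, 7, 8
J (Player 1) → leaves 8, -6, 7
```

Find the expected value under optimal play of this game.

C (Player 1): max(1, 3, 5) = 5
D (Chance): 1/3·-8 + 1/3·2 + 1/3·8 = 0.67
B (Player 2): min(5, 0.67, -9) = -9
F (Player 1): max(-2, -6, -2) = -2
G (Player 1): max(5, -1) = 5
E (Player 2): min(-2, 5, 3) = -2
I (Player 1): max(2, 7, 8) = 8
J (Player 1): max(8, -6, 7) = 8
H (Player 2): min(8, 8) = 8
Root (Player 1): max(-9, -2, 8) = 8

8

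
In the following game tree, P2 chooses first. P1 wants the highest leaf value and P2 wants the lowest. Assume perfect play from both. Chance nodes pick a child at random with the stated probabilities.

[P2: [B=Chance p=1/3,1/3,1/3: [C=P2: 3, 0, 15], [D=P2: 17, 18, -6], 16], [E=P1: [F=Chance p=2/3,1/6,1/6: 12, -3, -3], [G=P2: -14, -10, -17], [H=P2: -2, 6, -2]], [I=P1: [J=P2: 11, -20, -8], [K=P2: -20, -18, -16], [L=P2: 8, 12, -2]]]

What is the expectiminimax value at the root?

-2

C (P2): min(3, 0, 15) = 0
D (P2): min(17, 18, -6) = -6
B (Chance): 1/3·0 + 1/3·-6 + 1/3·16 = 3.33
F (Chance): 2/3·12 + 1/6·-3 + 1/6·-3 = 7
G (P2): min(-14, -10, -17) = -17
H (P2): min(-2, 6, -2) = -2
E (P1): max(7, -17, -2) = 7
J (P2): min(11, -20, -8) = -20
K (P2): min(-20, -18, -16) = -20
L (P2): min(8, 12, -2) = -2
I (P1): max(-20, -20, -2) = -2
Root (P2): min(3.33, 7, -2) = -2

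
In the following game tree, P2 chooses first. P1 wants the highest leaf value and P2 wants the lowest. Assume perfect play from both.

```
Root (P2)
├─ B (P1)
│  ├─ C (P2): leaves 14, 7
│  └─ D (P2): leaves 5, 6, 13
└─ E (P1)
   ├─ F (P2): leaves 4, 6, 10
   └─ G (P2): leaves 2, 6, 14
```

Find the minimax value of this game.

4

C (P2): min(14, 7) = 7
D (P2): min(5, 6, 13) = 5
B (P1): max(7, 5) = 7
F (P2): min(4, 6, 10) = 4
G (P2): min(2, 6, 14) = 2
E (P1): max(4, 2) = 4
Root (P2): min(7, 4) = 4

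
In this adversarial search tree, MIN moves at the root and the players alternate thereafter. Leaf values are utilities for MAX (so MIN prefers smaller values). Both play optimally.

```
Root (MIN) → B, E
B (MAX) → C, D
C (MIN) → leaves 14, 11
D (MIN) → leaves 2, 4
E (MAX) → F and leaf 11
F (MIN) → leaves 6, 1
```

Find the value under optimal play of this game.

C (MIN): min(14, 11) = 11
D (MIN): min(2, 4) = 2
B (MAX): max(11, 2) = 11
F (MIN): min(6, 1) = 1
E (MAX): max(1, 11) = 11
Root (MIN): min(11, 11) = 11

11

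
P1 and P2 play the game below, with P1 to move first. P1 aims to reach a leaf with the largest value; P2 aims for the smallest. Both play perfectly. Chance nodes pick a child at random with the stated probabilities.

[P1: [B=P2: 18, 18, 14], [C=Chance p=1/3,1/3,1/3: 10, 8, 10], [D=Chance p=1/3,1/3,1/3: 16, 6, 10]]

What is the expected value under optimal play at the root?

B (P2): min(18, 18, 14) = 14
C (Chance): 1/3·10 + 1/3·8 + 1/3·10 = 9.33
D (Chance): 1/3·16 + 1/3·6 + 1/3·10 = 10.67
Root (P1): max(14, 9.33, 10.67) = 14

14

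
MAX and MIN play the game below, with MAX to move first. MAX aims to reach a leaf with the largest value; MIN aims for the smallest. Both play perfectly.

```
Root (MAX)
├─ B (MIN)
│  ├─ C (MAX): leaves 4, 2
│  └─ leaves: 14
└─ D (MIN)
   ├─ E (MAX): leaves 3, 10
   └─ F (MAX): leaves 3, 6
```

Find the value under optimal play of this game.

C (MAX): max(4, 2) = 4
B (MIN): min(4, 14) = 4
E (MAX): max(3, 10) = 10
F (MAX): max(3, 6) = 6
D (MIN): min(10, 6) = 6
Root (MAX): max(4, 6) = 6

6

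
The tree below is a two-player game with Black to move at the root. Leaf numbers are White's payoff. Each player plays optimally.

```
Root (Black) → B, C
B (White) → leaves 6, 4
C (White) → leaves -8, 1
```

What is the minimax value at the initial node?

B (White): max(6, 4) = 6
C (White): max(-8, 1) = 1
Root (Black): min(6, 1) = 1

1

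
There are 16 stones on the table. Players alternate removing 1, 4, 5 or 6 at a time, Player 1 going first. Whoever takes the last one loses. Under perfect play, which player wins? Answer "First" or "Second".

First

Positions where the player to move wins (W) vs loses (L):
i:   0  1  2  3  4  5  6  7  8  9 10 11 12 13 14 15 16
     W  L  W  L  W  W  W  W  W  W  L  W  L  W  W  W  W
Position 16 is W, so the first player wins.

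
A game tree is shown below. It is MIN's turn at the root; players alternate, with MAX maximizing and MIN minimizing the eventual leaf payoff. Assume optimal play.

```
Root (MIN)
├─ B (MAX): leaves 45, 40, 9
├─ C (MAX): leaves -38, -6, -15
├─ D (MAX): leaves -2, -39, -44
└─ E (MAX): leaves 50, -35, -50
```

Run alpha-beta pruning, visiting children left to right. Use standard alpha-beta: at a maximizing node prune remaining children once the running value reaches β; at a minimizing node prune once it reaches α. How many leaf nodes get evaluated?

B [α=-∞,β=+∞]: v=45
C [α=-∞,β=45]: v=-6
D [α=-∞,β=-6]: v=-2 after child 1 ≥ β → β-cutoff, skip 2
E [α=-∞,β=-6]: v=50 after child 1 ≥ β → β-cutoff, skip 2
Root [α=-∞,β=+∞]: v=-6
Leaves evaluated: 8 of 12.

8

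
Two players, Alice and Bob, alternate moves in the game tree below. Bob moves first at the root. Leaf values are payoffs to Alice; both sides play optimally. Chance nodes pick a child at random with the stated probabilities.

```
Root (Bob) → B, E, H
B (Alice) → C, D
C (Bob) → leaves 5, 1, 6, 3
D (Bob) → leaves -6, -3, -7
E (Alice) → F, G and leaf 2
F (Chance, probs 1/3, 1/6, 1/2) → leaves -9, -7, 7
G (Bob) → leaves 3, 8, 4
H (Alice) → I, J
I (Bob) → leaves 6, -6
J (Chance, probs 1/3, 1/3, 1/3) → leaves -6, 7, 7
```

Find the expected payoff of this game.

C (Bob): min(5, 1, 6, 3) = 1
D (Bob): min(-6, -3, -7) = -7
B (Alice): max(1, -7) = 1
F (Chance): 1/3·-9 + 1/6·-7 + 1/2·7 = -0.67
G (Bob): min(3, 8, 4) = 3
E (Alice): max(-0.67, 3, 2) = 3
I (Bob): min(6, -6) = -6
J (Chance): 1/3·-6 + 1/3·7 + 1/3·7 = 2.67
H (Alice): max(-6, 2.67) = 2.67
Root (Bob): min(1, 3, 2.67) = 1

1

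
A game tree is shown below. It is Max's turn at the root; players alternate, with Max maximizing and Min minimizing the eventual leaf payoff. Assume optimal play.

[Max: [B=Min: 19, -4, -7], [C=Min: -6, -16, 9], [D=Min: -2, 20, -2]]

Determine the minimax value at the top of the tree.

B (Min): min(19, -4, -7) = -7
C (Min): min(-6, -16, 9) = -16
D (Min): min(-2, 20, -2) = -2
Root (Max): max(-7, -16, -2) = -2

-2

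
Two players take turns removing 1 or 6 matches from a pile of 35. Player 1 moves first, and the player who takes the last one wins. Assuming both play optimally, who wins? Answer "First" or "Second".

Second

i:   0  1  2  3  4  5  6  7  8  9 10 11 12 13 14 15 16 17 18 19 20 21 22 23 24 25 26 27 28 29 30 31 32 33 34 35
     L  W  L  W  L  W  W  L  W  L  W  L  W  W  L  W  L  W  L  W  W  L  W  L  W  L  W  W  L  W  L  W  L  W  W  L
Position 35 is L, so the second player wins.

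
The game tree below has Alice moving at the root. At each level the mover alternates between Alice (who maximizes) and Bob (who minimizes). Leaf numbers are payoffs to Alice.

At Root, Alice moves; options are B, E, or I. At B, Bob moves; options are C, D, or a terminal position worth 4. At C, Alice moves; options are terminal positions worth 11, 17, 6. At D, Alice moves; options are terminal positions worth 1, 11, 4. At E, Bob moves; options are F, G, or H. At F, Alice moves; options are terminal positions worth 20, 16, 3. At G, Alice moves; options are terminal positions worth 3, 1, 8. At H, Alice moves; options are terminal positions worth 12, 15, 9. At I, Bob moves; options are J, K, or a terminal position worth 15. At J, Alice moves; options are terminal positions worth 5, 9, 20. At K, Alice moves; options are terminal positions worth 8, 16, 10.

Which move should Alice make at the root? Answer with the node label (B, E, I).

C (Alice): max(11, 17, 6) = 17
D (Alice): max(1, 11, 4) = 11
B (Bob): min(17, 11, 4) = 4
F (Alice): max(20, 16, 3) = 20
G (Alice): max(3, 1, 8) = 8
H (Alice): max(12, 15, 9) = 15
E (Bob): min(20, 8, 15) = 8
J (Alice): max(5, 9, 20) = 20
K (Alice): max(8, 16, 10) = 16
I (Bob): min(20, 16, 15) = 15
Root (Alice): max(4, 8, 15) = 15
Alice picks the child with the highest value: I (value 15).

I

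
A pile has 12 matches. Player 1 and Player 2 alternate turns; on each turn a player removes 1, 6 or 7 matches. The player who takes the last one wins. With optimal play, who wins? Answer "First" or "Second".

Positions where the player to move wins (W) vs loses (L):
i:   0  1  2  3  4  5  6  7  8  9 10 11 12
     L  W  L  W  L  W  W  W  W  W  W  W  L
Position 12 is L, so the second player wins.

Second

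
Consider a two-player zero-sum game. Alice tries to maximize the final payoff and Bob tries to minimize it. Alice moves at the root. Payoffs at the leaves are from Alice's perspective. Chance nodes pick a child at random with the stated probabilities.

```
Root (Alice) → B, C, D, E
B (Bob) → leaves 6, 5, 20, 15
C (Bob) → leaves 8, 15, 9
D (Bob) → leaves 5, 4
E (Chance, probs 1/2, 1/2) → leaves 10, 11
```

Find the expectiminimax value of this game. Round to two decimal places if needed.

10.5

B (Bob): min(6, 5, 20, 15) = 5
C (Bob): min(8, 15, 9) = 8
D (Bob): min(5, 4) = 4
E (Chance): 1/2·10 + 1/2·11 = 10.5
Root (Alice): max(5, 8, 4, 10.5) = 10.5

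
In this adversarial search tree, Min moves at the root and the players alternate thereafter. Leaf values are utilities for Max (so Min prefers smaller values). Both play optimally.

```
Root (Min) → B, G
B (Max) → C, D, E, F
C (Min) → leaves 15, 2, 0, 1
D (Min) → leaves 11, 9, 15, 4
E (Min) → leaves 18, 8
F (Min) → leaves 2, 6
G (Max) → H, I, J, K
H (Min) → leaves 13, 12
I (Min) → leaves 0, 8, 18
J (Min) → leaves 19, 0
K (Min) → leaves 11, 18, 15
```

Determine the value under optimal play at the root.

C (Min): min(15, 2, 0, 1) = 0
D (Min): min(11, 9, 15, 4) = 4
E (Min): min(18, 8) = 8
F (Min): min(2, 6) = 2
B (Max): max(0, 4, 8, 2) = 8
H (Min): min(13, 12) = 12
I (Min): min(0, 8, 18) = 0
J (Min): min(19, 0) = 0
K (Min): min(11, 18, 15) = 11
G (Max): max(12, 0, 0, 11) = 12
Root (Min): min(8, 12) = 8

8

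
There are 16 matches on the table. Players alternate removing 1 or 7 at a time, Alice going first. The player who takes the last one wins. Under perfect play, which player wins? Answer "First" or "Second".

Second

Positions where the player to move wins (W) vs loses (L):
i:   0  1  2  3  4  5  6  7  8  9 10 11 12 13 14 15 16
     L  W  L  W  L  W  L  W  L  W  L  W  L  W  L  W  L
Position 16 is L, so the second player wins.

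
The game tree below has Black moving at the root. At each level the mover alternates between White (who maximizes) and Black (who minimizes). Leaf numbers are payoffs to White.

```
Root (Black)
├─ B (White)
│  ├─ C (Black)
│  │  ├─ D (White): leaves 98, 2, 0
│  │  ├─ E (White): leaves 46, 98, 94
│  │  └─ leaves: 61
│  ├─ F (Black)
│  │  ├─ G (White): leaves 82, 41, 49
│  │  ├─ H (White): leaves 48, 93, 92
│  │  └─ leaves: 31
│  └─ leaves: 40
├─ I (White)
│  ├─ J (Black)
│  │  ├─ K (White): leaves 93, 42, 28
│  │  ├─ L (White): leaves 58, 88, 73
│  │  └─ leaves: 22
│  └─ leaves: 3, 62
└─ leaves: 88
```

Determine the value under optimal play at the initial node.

61

D (White): max(98, 2, 0) = 98
E (White): max(46, 98, 94) = 98
C (Black): min(98, 98, 61) = 61
G (White): max(82, 41, 49) = 82
H (White): max(48, 93, 92) = 93
F (Black): min(82, 93, 31) = 31
B (White): max(61, 31, 40) = 61
K (White): max(93, 42, 28) = 93
L (White): max(58, 88, 73) = 88
J (Black): min(93, 88, 22) = 22
I (White): max(22, 3, 62) = 62
Root (Black): min(61, 62, 88) = 61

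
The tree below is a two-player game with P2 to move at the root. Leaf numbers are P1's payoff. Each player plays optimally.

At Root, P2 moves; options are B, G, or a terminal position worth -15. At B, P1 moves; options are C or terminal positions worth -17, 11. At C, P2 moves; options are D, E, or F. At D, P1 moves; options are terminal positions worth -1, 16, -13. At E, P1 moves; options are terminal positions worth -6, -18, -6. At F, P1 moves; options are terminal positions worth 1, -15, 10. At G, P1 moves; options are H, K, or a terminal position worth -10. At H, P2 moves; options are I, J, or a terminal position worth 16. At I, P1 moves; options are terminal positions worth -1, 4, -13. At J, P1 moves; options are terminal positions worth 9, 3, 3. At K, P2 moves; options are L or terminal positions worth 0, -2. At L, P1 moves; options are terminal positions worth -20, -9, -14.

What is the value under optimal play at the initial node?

D (P1): max(-1, 16, -13) = 16
E (P1): max(-6, -18, -6) = -6
F (P1): max(1, -15, 10) = 10
C (P2): min(16, -6, 10) = -6
B (P1): max(-6, -17, 11) = 11
I (P1): max(-1, 4, -13) = 4
J (P1): max(9, 3, 3) = 9
H (P2): min(4, 9, 16) = 4
L (P1): max(-20, -9, -14) = -9
K (P2): min(-9, 0, -2) = -9
G (P1): max(4, -9, -10) = 4
Root (P2): min(11, 4, -15) = -15

-15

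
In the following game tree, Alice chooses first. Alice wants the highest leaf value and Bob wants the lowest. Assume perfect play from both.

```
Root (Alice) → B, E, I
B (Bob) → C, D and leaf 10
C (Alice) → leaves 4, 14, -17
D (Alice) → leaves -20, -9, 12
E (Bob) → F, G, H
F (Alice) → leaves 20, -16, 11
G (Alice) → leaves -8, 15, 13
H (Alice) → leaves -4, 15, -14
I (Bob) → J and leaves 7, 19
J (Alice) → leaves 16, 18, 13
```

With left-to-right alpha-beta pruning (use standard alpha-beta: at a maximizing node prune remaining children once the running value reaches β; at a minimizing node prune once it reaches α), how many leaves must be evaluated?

C [α=-∞,β=+∞]: v=14
D [α=-∞,β=14]: v=12
B [α=-∞,β=+∞]: v=10
F [α=10,β=+∞]: v=20
G [α=10,β=20]: v=15
H [α=10,β=15]: v=15 after child 2 ≥ β → β-cutoff, skip 1
E [α=10,β=+∞]: v=15
J [α=15,β=+∞]: v=18
I [α=15,β=+∞]: v=7 after child 2 ≤ α → α-cutoff, skip 1
Root [α=-∞,β=+∞]: v=15
Leaves evaluated: 19 of 21.

19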